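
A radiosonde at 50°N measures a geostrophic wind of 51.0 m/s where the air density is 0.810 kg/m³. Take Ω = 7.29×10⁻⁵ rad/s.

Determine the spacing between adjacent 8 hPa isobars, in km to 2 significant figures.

170 km

Coriolis parameter at 50°N:
f = 2Ω sin φ = 2 × 7.29×10⁻⁵ × sin 50° = 1.12×10⁻⁴ s⁻¹
Geostrophic balance rearranged: |∂P/∂n| = f ρ V_g
|∂P/∂n| = 1.12×10⁻⁴ × 0.810 × 51.0 = 4.61×10⁻³ Pa/m
Isobar spacing: Δn = ΔP/|∂P/∂n| = 800 Pa / 4.61×10⁻³ Pa/m = 173390 m ≈ 170 km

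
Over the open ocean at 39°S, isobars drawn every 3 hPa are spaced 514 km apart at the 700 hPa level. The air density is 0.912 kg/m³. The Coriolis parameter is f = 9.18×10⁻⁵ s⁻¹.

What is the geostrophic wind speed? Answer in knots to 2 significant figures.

14 knots

Pressure gradient: |∂P/∂n| = 300 Pa / 514000 m = 5.84×10⁻⁴ Pa/m
Geostrophic balance (pressure-gradient force = Coriolis force):
V_g = (1/(fρ)) |∂P/∂n| = 5.84×10⁻⁴ / (9.18×10⁻⁵ × 0.912) = 6.97 m/s
Converting: 6.97 m/s × 1.944 = 14 knots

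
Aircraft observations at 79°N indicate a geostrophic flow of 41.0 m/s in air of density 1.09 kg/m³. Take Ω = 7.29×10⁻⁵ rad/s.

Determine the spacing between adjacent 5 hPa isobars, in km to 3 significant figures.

Coriolis parameter at 79°N:
f = 2Ω sin φ = 2 × 7.29×10⁻⁵ × sin 79° = 1.43×10⁻⁴ s⁻¹
Geostrophic balance rearranged: |∂P/∂n| = f ρ V_g
|∂P/∂n| = 1.43×10⁻⁴ × 1.09 × 41.0 = 6.40×10⁻³ Pa/m
Isobar spacing: Δn = ΔP/|∂P/∂n| = 500 Pa / 6.40×10⁻³ Pa/m = 78173 m ≈ 78.2 km

78.2 km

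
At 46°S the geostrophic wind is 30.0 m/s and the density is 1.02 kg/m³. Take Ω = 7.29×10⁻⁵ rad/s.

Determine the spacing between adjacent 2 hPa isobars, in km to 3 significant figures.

62.3 km

Coriolis parameter at 46°S:
f = 2Ω sin φ = 2 × 7.29×10⁻⁵ × sin 46° = 1.05×10⁻⁴ s⁻¹
Geostrophic balance rearranged: |∂P/∂n| = f ρ V_g
|∂P/∂n| = 1.05×10⁻⁴ × 1.02 × 30.0 = 3.21×10⁻³ Pa/m
Isobar spacing: Δn = ΔP/|∂P/∂n| = 200 Pa / 3.21×10⁻³ Pa/m = 62318 m ≈ 62.3 km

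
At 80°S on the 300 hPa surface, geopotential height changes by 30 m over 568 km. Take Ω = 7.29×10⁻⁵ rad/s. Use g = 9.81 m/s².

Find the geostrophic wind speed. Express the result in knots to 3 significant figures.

Coriolis parameter at 80°S:
f = 2Ω sin φ = 2 × 7.29×10⁻⁵ × sin 80° = 1.44×10⁻⁴ s⁻¹
Height gradient: |∂Z/∂n| = 30 m / 568000 m = 5.28×10⁻⁵
On a pressure surface, geostrophic balance gives V_g = (g/f)|∂Z/∂n|:
V_g = 9.81 × 5.28×10⁻⁵ / 1.44×10⁻⁴ = 3.61 m/s
Converting: 3.61 m/s × 1.944 = 7.01 knots

7.01 knots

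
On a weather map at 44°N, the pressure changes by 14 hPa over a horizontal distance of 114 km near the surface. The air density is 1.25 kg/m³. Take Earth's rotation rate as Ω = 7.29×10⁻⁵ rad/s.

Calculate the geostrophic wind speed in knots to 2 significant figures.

190 knots

Coriolis parameter at 44°N:
f = 2Ω sin φ = 2 × 7.29×10⁻⁵ × sin 44° = 1.01×10⁻⁴ s⁻¹
Pressure gradient: |∂P/∂n| = 1400 Pa / 114000 m = 1.23×10⁻² Pa/m
Geostrophic balance (pressure-gradient force = Coriolis force):
V_g = (1/(fρ)) |∂P/∂n| = 1.23×10⁻² / (1.01×10⁻⁴ × 1.25) = 97.0 m/s
Converting: 97.0 m/s × 1.944 = 190 knots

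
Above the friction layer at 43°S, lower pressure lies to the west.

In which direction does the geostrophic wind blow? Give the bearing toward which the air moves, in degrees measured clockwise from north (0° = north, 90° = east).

180°

The pressure-gradient force points toward the west (bearing 270°).
Geostrophic balance: in the Southern Hemisphere the Coriolis force deflects motion to the left, so the geostrophic wind blows 90° to the left of the pressure-gradient force (low pressure on the right).
Rotating 270° by 90° counterclockwise gives 180° — the wind blows toward the south.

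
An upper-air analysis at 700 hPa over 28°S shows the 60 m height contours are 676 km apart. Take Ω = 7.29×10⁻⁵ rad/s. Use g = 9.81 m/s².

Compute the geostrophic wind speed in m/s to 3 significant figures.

12.7 m/s

Coriolis parameter at 28°S:
f = 2Ω sin φ = 2 × 7.29×10⁻⁵ × sin 28° = 6.84×10⁻⁵ s⁻¹
Height gradient: |∂Z/∂n| = 60 m / 676000 m = 8.88×10⁻⁵
On a pressure surface, geostrophic balance gives V_g = (g/f)|∂Z/∂n|:
V_g = 9.81 × 8.88×10⁻⁵ / 6.84×10⁻⁵ = 12.7 m/s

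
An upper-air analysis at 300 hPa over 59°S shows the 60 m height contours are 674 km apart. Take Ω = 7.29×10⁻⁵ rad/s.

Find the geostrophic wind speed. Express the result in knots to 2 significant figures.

Coriolis parameter at 59°S:
f = 2Ω sin φ = 2 × 7.29×10⁻⁵ × sin 59° = 1.25×10⁻⁴ s⁻¹
Height gradient: |∂Z/∂n| = 60 m / 674000 m = 8.90×10⁻⁵
On a pressure surface, geostrophic balance gives V_g = (g/f)|∂Z/∂n|:
V_g = 9.81 × 8.90×10⁻⁵ / 1.25×10⁻⁴ = 6.99 m/s
Converting: 6.99 m/s × 1.944 = 14 knots

14 knots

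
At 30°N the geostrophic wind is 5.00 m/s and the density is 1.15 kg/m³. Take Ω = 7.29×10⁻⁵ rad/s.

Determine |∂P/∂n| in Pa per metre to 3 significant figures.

4.19×10⁻⁴ Pa/m

Coriolis parameter at 30°N:
f = 2Ω sin φ = 2 × 7.29×10⁻⁵ × sin 30° = 7.29×10⁻⁵ s⁻¹
Geostrophic balance rearranged: |∂P/∂n| = f ρ V_g
|∂P/∂n| = 7.29×10⁻⁵ × 1.15 × 5.00 = 4.19×10⁻⁴ Pa/m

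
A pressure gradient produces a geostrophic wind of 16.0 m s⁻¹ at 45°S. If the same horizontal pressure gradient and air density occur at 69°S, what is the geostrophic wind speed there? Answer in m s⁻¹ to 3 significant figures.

12.1 m s⁻¹

With the same pressure gradient and density, V_g ∝ 1/f ∝ 1/sin φ.
V₂ = V₁ · sin φ₁ / sin φ₂ = 16.0 × sin 45° / sin 69°
V₂ = 16.0 × 0.7071/0.9336 = 12.1 m s⁻¹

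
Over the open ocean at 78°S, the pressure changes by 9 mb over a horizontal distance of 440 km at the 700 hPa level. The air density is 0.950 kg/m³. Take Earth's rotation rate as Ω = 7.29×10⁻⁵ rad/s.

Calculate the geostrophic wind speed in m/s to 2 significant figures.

15 m/s

Coriolis parameter at 78°S:
f = 2Ω sin φ = 2 × 7.29×10⁻⁵ × sin 78° = 1.43×10⁻⁴ s⁻¹
Pressure gradient: |∂P/∂n| = 900 Pa / 440000 m = 2.05×10⁻³ Pa/m
Geostrophic balance (pressure-gradient force = Coriolis force):
V_g = (1/(fρ)) |∂P/∂n| = 2.05×10⁻³ / (1.43×10⁻⁴ × 0.950) = 15.1 m/s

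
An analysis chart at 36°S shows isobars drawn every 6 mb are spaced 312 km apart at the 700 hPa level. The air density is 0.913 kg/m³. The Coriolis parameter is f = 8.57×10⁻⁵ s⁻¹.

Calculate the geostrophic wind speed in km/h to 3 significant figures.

Pressure gradient: |∂P/∂n| = 600 Pa / 312000 m = 1.92×10⁻³ Pa/m
Geostrophic balance (pressure-gradient force = Coriolis force):
V_g = (1/(fρ)) |∂P/∂n| = 1.92×10⁻³ / (8.57×10⁻⁵ × 0.913) = 24.6 m/s
Converting: 24.6 m/s × 3.6 = 88.5 km/h

88.5 km/h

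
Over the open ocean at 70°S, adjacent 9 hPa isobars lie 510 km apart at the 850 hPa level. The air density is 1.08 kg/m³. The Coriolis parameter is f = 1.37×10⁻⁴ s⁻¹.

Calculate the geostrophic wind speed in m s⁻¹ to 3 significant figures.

11.9 m s⁻¹

Pressure gradient: |∂P/∂n| = 900 Pa / 510000 m = 1.76×10⁻³ Pa/m
Geostrophic balance (pressure-gradient force = Coriolis force):
V_g = (1/(fρ)) |∂P/∂n| = 1.76×10⁻³ / (1.37×10⁻⁴ × 1.08) = 11.9 m/s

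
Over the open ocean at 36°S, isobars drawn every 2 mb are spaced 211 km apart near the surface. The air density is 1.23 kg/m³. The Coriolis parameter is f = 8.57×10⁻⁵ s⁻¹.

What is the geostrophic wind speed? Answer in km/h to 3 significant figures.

32.4 km/h

Pressure gradient: |∂P/∂n| = 200 Pa / 211000 m = 9.48×10⁻⁴ Pa/m
Geostrophic balance (pressure-gradient force = Coriolis force):
V_g = (1/(fρ)) |∂P/∂n| = 9.48×10⁻⁴ / (8.57×10⁻⁵ × 1.23) = 8.99 m/s
Converting: 8.99 m/s × 3.6 = 32.4 km/h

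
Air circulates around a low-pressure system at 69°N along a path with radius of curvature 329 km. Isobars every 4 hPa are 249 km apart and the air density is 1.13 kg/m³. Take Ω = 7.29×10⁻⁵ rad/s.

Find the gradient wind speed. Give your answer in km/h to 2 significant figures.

31 km/h

Coriolis parameter at 69°N:
f = 2Ω sin φ = 2 × 7.29×10⁻⁵ × sin 69° = 1.36×10⁻⁴ s⁻¹
Pressure gradient: |∂P/∂n| = 400 Pa / 249000 m = 1.61×10⁻³ Pa/m
Geostrophic speed: V_g = |∂P/∂n|/(fρ) = 1.61×10⁻³/(1.36×10⁻⁴ × 1.13) = 10.4 m/s
Around a low, centrifugal force acts outward with Coriolis, so pressure-gradient force balances both:
(1/ρ)|∂P/∂n| = fV + V²/R  →  V² + fR·V − fR·V_g = 0
With fR = 1.36×10⁻⁴ × 329×10³ m = 44.8 m/s:
V = [−fR + √((fR)² + 4 fR V_g)]/2 = [−44.8 + √(44.8² + 4×44.8×10.4)]/2 = 8.74 m/s
Subgeostrophic (V < V_g = 10.4 m/s), as expected around a low.
Converting: 8.74 m/s × 3.6 = 31 km/h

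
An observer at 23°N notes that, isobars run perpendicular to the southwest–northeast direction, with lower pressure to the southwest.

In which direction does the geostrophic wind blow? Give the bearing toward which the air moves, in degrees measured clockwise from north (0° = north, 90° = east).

315°

The pressure-gradient force points toward the southwest (bearing 225°).
Geostrophic balance: in the Northern Hemisphere the Coriolis force deflects motion to the right, so the geostrophic wind blows 90° to the right of the pressure-gradient force (low pressure on the left).
Rotating 225° by 90° clockwise gives 315° — the wind blows toward the northwest.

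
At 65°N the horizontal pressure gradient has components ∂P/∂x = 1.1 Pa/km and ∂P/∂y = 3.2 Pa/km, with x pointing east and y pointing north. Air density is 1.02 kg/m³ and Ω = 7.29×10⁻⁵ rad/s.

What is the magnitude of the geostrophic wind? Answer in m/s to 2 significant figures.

Coriolis parameter at 65°N:
f = 2Ω sin φ = 2 × 7.29×10⁻⁵ × sin 65° = 1.32×10⁻⁴ s⁻¹
Component geostrophic relations (x east, y north):
u_g = −(1/(fρ)) ∂P/∂y,  v_g = (1/(fρ)) ∂P/∂x
u_g = −(3.2×10⁻³)/(1.32×10⁻⁴ × 1.02) = −23.7 m/s;  v_g = (1.1×10⁻³)/(1.32×10⁻⁴ × 1.02) = 8.16 m/s
|V_g| = √(u_g² + v_g²) = 25.1 m/s

25 m/s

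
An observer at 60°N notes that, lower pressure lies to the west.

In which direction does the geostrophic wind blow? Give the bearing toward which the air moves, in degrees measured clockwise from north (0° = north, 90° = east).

The pressure-gradient force points toward the west (bearing 270°).
Geostrophic balance: in the Northern Hemisphere the Coriolis force deflects motion to the right, so the geostrophic wind blows 90° to the right of the pressure-gradient force (low pressure on the left).
Rotating 270° by 90° clockwise gives 000° — the wind blows toward the north.

000°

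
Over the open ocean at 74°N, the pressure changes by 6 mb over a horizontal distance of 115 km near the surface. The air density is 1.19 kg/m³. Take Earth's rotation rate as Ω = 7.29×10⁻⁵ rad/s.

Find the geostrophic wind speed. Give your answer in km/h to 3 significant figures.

Coriolis parameter at 74°N:
f = 2Ω sin φ = 2 × 7.29×10⁻⁵ × sin 74° = 1.40×10⁻⁴ s⁻¹
Pressure gradient: |∂P/∂n| = 600 Pa / 115000 m = 5.22×10⁻³ Pa/m
Geostrophic balance (pressure-gradient force = Coriolis force):
V_g = (1/(fρ)) |∂P/∂n| = 5.22×10⁻³ / (1.40×10⁻⁴ × 1.19) = 31.3 m/s
Converting: 31.3 m/s × 3.6 = 113 km/h

113 km/h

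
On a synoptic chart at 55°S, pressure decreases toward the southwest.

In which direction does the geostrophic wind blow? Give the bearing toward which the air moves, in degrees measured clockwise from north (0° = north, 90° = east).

135°

The pressure-gradient force points toward the southwest (bearing 225°).
Geostrophic balance: in the Southern Hemisphere the Coriolis force deflects motion to the left, so the geostrophic wind blows 90° to the left of the pressure-gradient force (low pressure on the right).
Rotating 225° by 90° counterclockwise gives 135° — the wind blows toward the southeast.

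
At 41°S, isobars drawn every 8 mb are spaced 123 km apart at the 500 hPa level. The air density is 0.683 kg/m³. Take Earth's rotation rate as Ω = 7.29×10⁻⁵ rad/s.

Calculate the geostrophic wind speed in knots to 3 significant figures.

194 knots

Coriolis parameter at 41°S:
f = 2Ω sin φ = 2 × 7.29×10⁻⁵ × sin 41° = 9.57×10⁻⁵ s⁻¹
Pressure gradient: |∂P/∂n| = 800 Pa / 123000 m = 6.50×10⁻³ Pa/m
Geostrophic balance (pressure-gradient force = Coriolis force):
V_g = (1/(fρ)) |∂P/∂n| = 6.50×10⁻³ / (9.57×10⁻⁵ × 0.683) = 99.6 m/s
Converting: 99.6 m/s × 1.944 = 194 knots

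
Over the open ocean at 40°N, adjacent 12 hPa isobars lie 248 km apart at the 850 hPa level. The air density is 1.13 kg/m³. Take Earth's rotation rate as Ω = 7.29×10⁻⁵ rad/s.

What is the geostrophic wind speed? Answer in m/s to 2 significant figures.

Coriolis parameter at 40°N:
f = 2Ω sin φ = 2 × 7.29×10⁻⁵ × sin 40° = 9.37×10⁻⁵ s⁻¹
Pressure gradient: |∂P/∂n| = 1200 Pa / 248000 m = 4.84×10⁻³ Pa/m
Geostrophic balance (pressure-gradient force = Coriolis force):
V_g = (1/(fρ)) |∂P/∂n| = 4.84×10⁻³ / (9.37×10⁻⁵ × 1.13) = 45.7 m/s

46 m/s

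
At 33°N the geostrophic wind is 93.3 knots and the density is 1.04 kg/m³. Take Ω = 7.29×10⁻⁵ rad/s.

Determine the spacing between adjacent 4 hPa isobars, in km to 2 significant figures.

Coriolis parameter at 33°N:
f = 2Ω sin φ = 2 × 7.29×10⁻⁵ × sin 33° = 7.94×10⁻⁵ s⁻¹
Wind speed in SI: 93.3 knots = 48.0 m/s
Geostrophic balance rearranged: |∂P/∂n| = f ρ V_g
|∂P/∂n| = 7.94×10⁻⁵ × 1.04 × 48.0 = 3.96×10⁻³ Pa/m
Isobar spacing: Δn = ΔP/|∂P/∂n| = 400 Pa / 3.96×10⁻³ Pa/m = 100911 m ≈ 100 km

100 km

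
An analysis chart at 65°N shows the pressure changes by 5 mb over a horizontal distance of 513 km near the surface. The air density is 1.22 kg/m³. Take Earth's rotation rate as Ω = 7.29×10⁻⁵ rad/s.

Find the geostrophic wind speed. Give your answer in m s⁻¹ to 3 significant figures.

6.05 m s⁻¹

Coriolis parameter at 65°N:
f = 2Ω sin φ = 2 × 7.29×10⁻⁵ × sin 65° = 1.32×10⁻⁴ s⁻¹
Pressure gradient: |∂P/∂n| = 500 Pa / 513000 m = 9.75×10⁻⁴ Pa/m
Geostrophic balance (pressure-gradient force = Coriolis force):
V_g = (1/(fρ)) |∂P/∂n| = 9.75×10⁻⁴ / (1.32×10⁻⁴ × 1.22) = 6.05 m/s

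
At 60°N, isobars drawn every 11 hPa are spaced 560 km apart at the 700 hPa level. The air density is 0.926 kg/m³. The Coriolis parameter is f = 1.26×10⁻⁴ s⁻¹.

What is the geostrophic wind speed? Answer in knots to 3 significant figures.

Pressure gradient: |∂P/∂n| = 1100 Pa / 560000 m = 1.96×10⁻³ Pa/m
Geostrophic balance (pressure-gradient force = Coriolis force):
V_g = (1/(fρ)) |∂P/∂n| = 1.96×10⁻³ / (1.26×10⁻⁴ × 0.926) = 16.8 m/s
Converting: 16.8 m/s × 1.944 = 32.7 knots

32.7 knots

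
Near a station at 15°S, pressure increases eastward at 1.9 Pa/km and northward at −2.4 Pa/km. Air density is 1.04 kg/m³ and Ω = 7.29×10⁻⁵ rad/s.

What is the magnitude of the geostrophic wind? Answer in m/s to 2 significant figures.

Coriolis parameter at 15°S:
f = 2Ω sin φ = 2 × 7.29×10⁻⁵ × sin 15° = 3.77×10⁻⁵ s⁻¹
In the Southern Hemisphere f is negative: f = −3.77×10⁻⁵ s⁻¹.
Component geostrophic relations (x east, y north):
u_g = −(1/(fρ)) ∂P/∂y,  v_g = (1/(fρ)) ∂P/∂x
u_g = −(−2.4×10⁻³)/(−3.77×10⁻⁵ × 1.04) = −61.2 m/s;  v_g = (1.9×10⁻³)/(−3.77×10⁻⁵ × 1.04) = −48.4 m/s
|V_g| = √(u_g² + v_g²) = 78.0 m/s

78 m/s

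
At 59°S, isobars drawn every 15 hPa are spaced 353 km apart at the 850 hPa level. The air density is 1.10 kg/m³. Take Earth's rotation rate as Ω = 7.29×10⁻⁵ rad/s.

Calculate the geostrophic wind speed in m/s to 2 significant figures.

31 m/s

Coriolis parameter at 59°S:
f = 2Ω sin φ = 2 × 7.29×10⁻⁵ × sin 59° = 1.25×10⁻⁴ s⁻¹
Pressure gradient: |∂P/∂n| = 1500 Pa / 353000 m = 4.25×10⁻³ Pa/m
Geostrophic balance (pressure-gradient force = Coriolis force):
V_g = (1/(fρ)) |∂P/∂n| = 4.25×10⁻³ / (1.25×10⁻⁴ × 1.10) = 30.9 m/s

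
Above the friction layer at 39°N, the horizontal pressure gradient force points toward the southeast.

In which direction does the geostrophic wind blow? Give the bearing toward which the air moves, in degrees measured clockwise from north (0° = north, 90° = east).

The pressure-gradient force points toward the southeast (bearing 135°).
Geostrophic balance: in the Northern Hemisphere the Coriolis force deflects motion to the right, so the geostrophic wind blows 90° to the right of the pressure-gradient force (low pressure on the left).
Rotating 135° by 90° clockwise gives 225° — the wind blows toward the southwest.

225°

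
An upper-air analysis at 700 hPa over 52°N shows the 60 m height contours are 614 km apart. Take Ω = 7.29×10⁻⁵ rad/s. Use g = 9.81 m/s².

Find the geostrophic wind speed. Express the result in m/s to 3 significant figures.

Coriolis parameter at 52°N:
f = 2Ω sin φ = 2 × 7.29×10⁻⁵ × sin 52° = 1.15×10⁻⁴ s⁻¹
Height gradient: |∂Z/∂n| = 60 m / 614000 m = 9.77×10⁻⁵
On a pressure surface, geostrophic balance gives V_g = (g/f)|∂Z/∂n|:
V_g = 9.81 × 9.77×10⁻⁵ / 1.15×10⁻⁴ = 8.34 m/s

8.34 m/s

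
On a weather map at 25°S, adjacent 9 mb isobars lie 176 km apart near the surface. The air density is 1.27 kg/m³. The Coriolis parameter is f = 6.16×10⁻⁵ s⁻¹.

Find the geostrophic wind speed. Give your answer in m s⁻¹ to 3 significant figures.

65.4 m s⁻¹

Pressure gradient: |∂P/∂n| = 900 Pa / 176000 m = 5.11×10⁻³ Pa/m
Geostrophic balance (pressure-gradient force = Coriolis force):
V_g = (1/(fρ)) |∂P/∂n| = 5.11×10⁻³ / (6.16×10⁻⁵ × 1.27) = 65.4 m/s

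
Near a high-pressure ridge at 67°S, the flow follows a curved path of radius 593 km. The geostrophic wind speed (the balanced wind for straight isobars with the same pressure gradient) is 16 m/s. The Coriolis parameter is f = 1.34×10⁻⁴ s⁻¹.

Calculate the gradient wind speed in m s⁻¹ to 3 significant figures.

22.2 m s⁻¹

Around a high, pressure-gradient force acts outward with centrifugal, so Coriolis balances both:
fV = (1/ρ)|∂P/∂n| + V²/R  →  V² − fR·V + fR·V_g = 0
With fR = 1.34×10⁻⁴ × 593×10³ m = 79.5 m/s:
V = [fR − √((fR)² − 4 fR V_g)]/2 = [79.5 − √(79.5² − 4×79.5×16)]/2 = 22.2 m/s
Supergeostrophic (V > V_g = 16 m/s), as expected around a high.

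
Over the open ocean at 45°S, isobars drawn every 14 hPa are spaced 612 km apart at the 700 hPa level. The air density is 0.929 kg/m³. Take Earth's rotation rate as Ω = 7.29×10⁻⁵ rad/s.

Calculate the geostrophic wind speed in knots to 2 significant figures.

46 knots

Coriolis parameter at 45°S:
f = 2Ω sin φ = 2 × 7.29×10⁻⁵ × sin 45° = 1.03×10⁻⁴ s⁻¹
Pressure gradient: |∂P/∂n| = 1400 Pa / 612000 m = 2.29×10⁻³ Pa/m
Geostrophic balance (pressure-gradient force = Coriolis force):
V_g = (1/(fρ)) |∂P/∂n| = 2.29×10⁻³ / (1.03×10⁻⁴ × 0.929) = 23.9 m/s
Converting: 23.9 m/s × 1.944 = 46 knots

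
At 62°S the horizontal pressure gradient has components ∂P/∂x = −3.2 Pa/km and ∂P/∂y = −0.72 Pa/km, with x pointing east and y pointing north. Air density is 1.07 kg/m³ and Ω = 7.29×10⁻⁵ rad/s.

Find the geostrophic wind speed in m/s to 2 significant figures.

24 m/s

Coriolis parameter at 62°S:
f = 2Ω sin φ = 2 × 7.29×10⁻⁵ × sin 62° = 1.29×10⁻⁴ s⁻¹
In the Southern Hemisphere f is negative: f = −1.29×10⁻⁴ s⁻¹.
Component geostrophic relations (x east, y north):
u_g = −(1/(fρ)) ∂P/∂y,  v_g = (1/(fρ)) ∂P/∂x
u_g = −(−0.72×10⁻³)/(−1.29×10⁻⁴ × 1.07) = −5.23 m/s;  v_g = (−3.2×10⁻³)/(−1.29×10⁻⁴ × 1.07) = 23.2 m/s
|V_g| = √(u_g² + v_g²) = 23.8 m/s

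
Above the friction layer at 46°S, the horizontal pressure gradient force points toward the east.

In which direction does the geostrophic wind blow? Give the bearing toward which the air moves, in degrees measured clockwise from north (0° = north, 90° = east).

000°

The pressure-gradient force points toward the east (bearing 090°).
Geostrophic balance: in the Southern Hemisphere the Coriolis force deflects motion to the left, so the geostrophic wind blows 90° to the left of the pressure-gradient force (low pressure on the right).
Rotating 090° by 90° counterclockwise gives 000° — the wind blows toward the north.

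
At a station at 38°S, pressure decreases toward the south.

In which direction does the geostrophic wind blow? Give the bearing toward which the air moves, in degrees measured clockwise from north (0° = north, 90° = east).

090°

The pressure-gradient force points toward the south (bearing 180°).
Geostrophic balance: in the Southern Hemisphere the Coriolis force deflects motion to the left, so the geostrophic wind blows 90° to the left of the pressure-gradient force (low pressure on the right).
Rotating 180° by 90° counterclockwise gives 090° — the wind blows toward the east.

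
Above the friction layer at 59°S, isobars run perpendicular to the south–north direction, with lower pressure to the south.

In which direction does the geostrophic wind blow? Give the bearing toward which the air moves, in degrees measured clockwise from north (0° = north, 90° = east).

090°

The pressure-gradient force points toward the south (bearing 180°).
Geostrophic balance: in the Southern Hemisphere the Coriolis force deflects motion to the left, so the geostrophic wind blows 90° to the left of the pressure-gradient force (low pressure on the right).
Rotating 180° by 90° counterclockwise gives 090° — the wind blows toward the east.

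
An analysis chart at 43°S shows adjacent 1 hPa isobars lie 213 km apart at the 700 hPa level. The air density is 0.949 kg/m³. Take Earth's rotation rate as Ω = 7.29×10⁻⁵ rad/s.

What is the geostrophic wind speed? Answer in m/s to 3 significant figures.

4.98 m/s

Coriolis parameter at 43°S:
f = 2Ω sin φ = 2 × 7.29×10⁻⁵ × sin 43° = 9.94×10⁻⁵ s⁻¹
Pressure gradient: |∂P/∂n| = 100 Pa / 213000 m = 4.69×10⁻⁴ Pa/m
Geostrophic balance (pressure-gradient force = Coriolis force):
V_g = (1/(fρ)) |∂P/∂n| = 4.69×10⁻⁴ / (9.94×10⁻⁵ × 0.949) = 4.98 m/s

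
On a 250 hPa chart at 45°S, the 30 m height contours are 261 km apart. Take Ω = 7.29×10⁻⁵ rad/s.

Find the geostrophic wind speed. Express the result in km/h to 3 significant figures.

39.4 km/h

Coriolis parameter at 45°S:
f = 2Ω sin φ = 2 × 7.29×10⁻⁵ × sin 45° = 1.03×10⁻⁴ s⁻¹
Height gradient: |∂Z/∂n| = 30 m / 261000 m = 1.15×10⁻⁴
On a pressure surface, geostrophic balance gives V_g = (g/f)|∂Z/∂n|:
V_g = 9.81 × 1.15×10⁻⁴ / 1.03×10⁻⁴ = 10.9 m/s
Converting: 10.9 m/s × 3.6 = 39.4 km/h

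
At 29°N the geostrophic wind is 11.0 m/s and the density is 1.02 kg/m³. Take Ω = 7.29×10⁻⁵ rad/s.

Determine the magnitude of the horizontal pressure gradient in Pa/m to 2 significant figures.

Coriolis parameter at 29°N:
f = 2Ω sin φ = 2 × 7.29×10⁻⁵ × sin 29° = 7.07×10⁻⁵ s⁻¹
Geostrophic balance rearranged: |∂P/∂n| = f ρ V_g
|∂P/∂n| = 7.07×10⁻⁵ × 1.02 × 11.0 = 7.93×10⁻⁴ Pa/m

7.9×10⁻⁴ Pa/m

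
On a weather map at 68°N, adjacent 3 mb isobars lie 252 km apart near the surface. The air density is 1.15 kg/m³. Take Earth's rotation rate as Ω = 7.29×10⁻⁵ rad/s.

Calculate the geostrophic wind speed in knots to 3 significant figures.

14.9 knots

Coriolis parameter at 68°N:
f = 2Ω sin φ = 2 × 7.29×10⁻⁵ × sin 68° = 1.35×10⁻⁴ s⁻¹
Pressure gradient: |∂P/∂n| = 300 Pa / 252000 m = 1.19×10⁻³ Pa/m
Geostrophic balance (pressure-gradient force = Coriolis force):
V_g = (1/(fρ)) |∂P/∂n| = 1.19×10⁻³ / (1.35×10⁻⁴ × 1.15) = 7.66 m/s
Converting: 7.66 m/s × 1.944 = 14.9 knots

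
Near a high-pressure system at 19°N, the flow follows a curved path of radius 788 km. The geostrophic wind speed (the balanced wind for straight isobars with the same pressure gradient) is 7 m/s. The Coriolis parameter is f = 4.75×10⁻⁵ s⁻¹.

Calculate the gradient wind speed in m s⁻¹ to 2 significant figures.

9.3 m s⁻¹

Around a high, pressure-gradient force acts outward with centrifugal, so Coriolis balances both:
fV = (1/ρ)|∂P/∂n| + V²/R  →  V² − fR·V + fR·V_g = 0
With fR = 4.75×10⁻⁵ × 788×10³ m = 37.4 m/s:
V = [fR − √((fR)² − 4 fR V_g)]/2 = [37.4 − √(37.4² − 4×37.4×7)]/2 = 9.32 m/s
Supergeostrophic (V > V_g = 7 m/s), as expected around a high.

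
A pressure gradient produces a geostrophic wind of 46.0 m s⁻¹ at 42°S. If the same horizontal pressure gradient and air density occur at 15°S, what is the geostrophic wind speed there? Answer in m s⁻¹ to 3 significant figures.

With the same pressure gradient and density, V_g ∝ 1/f ∝ 1/sin φ.
V₂ = V₁ · sin φ₁ / sin φ₂ = 46.0 × sin 42° / sin 15°
V₂ = 46.0 × 0.6691/0.2588 = 119 m s⁻¹

119 m s⁻¹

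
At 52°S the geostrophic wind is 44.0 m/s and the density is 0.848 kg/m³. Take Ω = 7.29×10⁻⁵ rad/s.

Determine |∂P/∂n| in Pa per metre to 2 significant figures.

Coriolis parameter at 52°S:
f = 2Ω sin φ = 2 × 7.29×10⁻⁵ × sin 52° = 1.15×10⁻⁴ s⁻¹
Geostrophic balance rearranged: |∂P/∂n| = f ρ V_g
|∂P/∂n| = 1.15×10⁻⁴ × 0.848 × 44.0 = 4.29×10⁻³ Pa/m

4.3×10⁻³ Pa/m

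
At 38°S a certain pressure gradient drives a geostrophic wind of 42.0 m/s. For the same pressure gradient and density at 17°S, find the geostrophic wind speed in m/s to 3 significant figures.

88.4 m/s

With the same pressure gradient and density, V_g ∝ 1/f ∝ 1/sin φ.
V₂ = V₁ · sin φ₁ / sin φ₂ = 42.0 × sin 38° / sin 17°
V₂ = 42.0 × 0.6157/0.2924 = 88.4 m/s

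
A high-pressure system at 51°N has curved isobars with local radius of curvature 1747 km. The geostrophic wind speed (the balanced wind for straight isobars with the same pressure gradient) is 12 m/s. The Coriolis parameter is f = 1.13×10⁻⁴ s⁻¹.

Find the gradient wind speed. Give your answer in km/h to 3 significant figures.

46.2 km/h

Around a high, pressure-gradient force acts outward with centrifugal, so Coriolis balances both:
fV = (1/ρ)|∂P/∂n| + V²/R  →  V² − fR·V + fR·V_g = 0
With fR = 1.13×10⁻⁴ × 1747×10³ m = 197 m/s:
V = [fR − √((fR)² − 4 fR V_g)]/2 = [197 − √(197² − 4×197×12)]/2 = 12.8 m/s
Supergeostrophic (V > V_g = 12 m/s), as expected around a high.
Converting: 12.8 m/s × 3.6 = 46.2 km/h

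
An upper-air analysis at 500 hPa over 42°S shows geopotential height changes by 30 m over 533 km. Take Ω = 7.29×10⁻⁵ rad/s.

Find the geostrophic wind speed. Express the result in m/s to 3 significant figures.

Coriolis parameter at 42°S:
f = 2Ω sin φ = 2 × 7.29×10⁻⁵ × sin 42° = 9.76×10⁻⁵ s⁻¹
Height gradient: |∂Z/∂n| = 30 m / 533000 m = 5.63×10⁻⁵
On a pressure surface, geostrophic balance gives V_g = (g/f)|∂Z/∂n|:
V_g = 9.81 × 5.63×10⁻⁵ / 9.76×10⁻⁵ = 5.66 m/s

5.66 m/s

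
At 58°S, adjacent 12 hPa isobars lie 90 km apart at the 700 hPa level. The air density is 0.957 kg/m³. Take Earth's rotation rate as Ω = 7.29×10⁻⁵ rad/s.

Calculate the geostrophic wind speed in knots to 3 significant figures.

219 knots

Coriolis parameter at 58°S:
f = 2Ω sin φ = 2 × 7.29×10⁻⁵ × sin 58° = 1.24×10⁻⁴ s⁻¹
Pressure gradient: |∂P/∂n| = 1200 Pa / 90000 m = 1.33×10⁻² Pa/m
Geostrophic balance (pressure-gradient force = Coriolis force):
V_g = (1/(fρ)) |∂P/∂n| = 1.33×10⁻² / (1.24×10⁻⁴ × 0.957) = 113 m/s
Converting: 113 m/s × 1.944 = 219 knots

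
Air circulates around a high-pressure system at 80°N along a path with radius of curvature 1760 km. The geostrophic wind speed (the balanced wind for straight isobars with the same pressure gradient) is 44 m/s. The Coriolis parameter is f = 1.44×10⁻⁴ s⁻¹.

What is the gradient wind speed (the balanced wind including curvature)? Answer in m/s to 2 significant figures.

Around a high, pressure-gradient force acts outward with centrifugal, so Coriolis balances both:
fV = (1/ρ)|∂P/∂n| + V²/R  →  V² − fR·V + fR·V_g = 0
With fR = 1.44×10⁻⁴ × 1760×10³ m = 253 m/s:
V = [fR − √((fR)² − 4 fR V_g)]/2 = [253 − √(253² − 4×253×44)]/2 = 56.7 m/s
Supergeostrophic (V > V_g = 44 m/s), as expected around a high.

57 m/s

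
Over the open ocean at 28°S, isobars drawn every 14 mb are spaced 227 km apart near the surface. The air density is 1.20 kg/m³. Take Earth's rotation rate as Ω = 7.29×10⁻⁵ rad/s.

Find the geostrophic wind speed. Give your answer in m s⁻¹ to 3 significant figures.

75.1 m s⁻¹

Coriolis parameter at 28°S:
f = 2Ω sin φ = 2 × 7.29×10⁻⁵ × sin 28° = 6.84×10⁻⁵ s⁻¹
Pressure gradient: |∂P/∂n| = 1400 Pa / 227000 m = 6.17×10⁻³ Pa/m
Geostrophic balance (pressure-gradient force = Coriolis force):
V_g = (1/(fρ)) |∂P/∂n| = 6.17×10⁻³ / (6.84×10⁻⁵ × 1.20) = 75.1 m/s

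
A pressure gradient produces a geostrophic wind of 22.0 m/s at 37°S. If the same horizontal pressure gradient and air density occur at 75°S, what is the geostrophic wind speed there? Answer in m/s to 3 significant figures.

With the same pressure gradient and density, V_g ∝ 1/f ∝ 1/sin φ.
V₂ = V₁ · sin φ₁ / sin φ₂ = 22.0 × sin 37° / sin 75°
V₂ = 22.0 × 0.6018/0.9659 = 13.7 m/s

13.7 m/s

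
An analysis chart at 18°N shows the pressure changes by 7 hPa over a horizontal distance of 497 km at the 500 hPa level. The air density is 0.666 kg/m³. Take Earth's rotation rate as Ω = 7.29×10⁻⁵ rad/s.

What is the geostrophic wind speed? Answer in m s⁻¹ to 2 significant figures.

47 m s⁻¹

Coriolis parameter at 18°N:
f = 2Ω sin φ = 2 × 7.29×10⁻⁵ × sin 18° = 4.51×10⁻⁵ s⁻¹
Pressure gradient: |∂P/∂n| = 700 Pa / 497000 m = 1.41×10⁻³ Pa/m
Geostrophic balance (pressure-gradient force = Coriolis force):
V_g = (1/(fρ)) |∂P/∂n| = 1.41×10⁻³ / (4.51×10⁻⁵ × 0.666) = 46.9 m/s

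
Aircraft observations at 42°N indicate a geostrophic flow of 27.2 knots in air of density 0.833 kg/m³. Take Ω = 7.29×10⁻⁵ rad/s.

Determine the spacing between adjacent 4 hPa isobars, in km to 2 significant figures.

Coriolis parameter at 42°N:
f = 2Ω sin φ = 2 × 7.29×10⁻⁵ × sin 42° = 9.76×10⁻⁵ s⁻¹
Wind speed in SI: 27.2 knots = 14.0 m/s
Geostrophic balance rearranged: |∂P/∂n| = f ρ V_g
|∂P/∂n| = 9.76×10⁻⁵ × 0.833 × 14.0 = 1.14×10⁻³ Pa/m
Isobar spacing: Δn = ΔP/|∂P/∂n| = 400 Pa / 1.14×10⁻³ Pa/m = 351754 m ≈ 350 km

350 km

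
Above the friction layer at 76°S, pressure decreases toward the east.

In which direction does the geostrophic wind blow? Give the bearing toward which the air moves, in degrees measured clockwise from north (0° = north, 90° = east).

000°

The pressure-gradient force points toward the east (bearing 090°).
Geostrophic balance: in the Southern Hemisphere the Coriolis force deflects motion to the left, so the geostrophic wind blows 90° to the left of the pressure-gradient force (low pressure on the right).
Rotating 090° by 90° counterclockwise gives 000° — the wind blows toward the north.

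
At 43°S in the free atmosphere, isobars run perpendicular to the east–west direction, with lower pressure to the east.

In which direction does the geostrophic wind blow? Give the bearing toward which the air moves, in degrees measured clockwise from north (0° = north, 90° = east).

The pressure-gradient force points toward the east (bearing 090°).
Geostrophic balance: in the Southern Hemisphere the Coriolis force deflects motion to the left, so the geostrophic wind blows 90° to the left of the pressure-gradient force (low pressure on the right).
Rotating 090° by 90° counterclockwise gives 000° — the wind blows toward the north.

000°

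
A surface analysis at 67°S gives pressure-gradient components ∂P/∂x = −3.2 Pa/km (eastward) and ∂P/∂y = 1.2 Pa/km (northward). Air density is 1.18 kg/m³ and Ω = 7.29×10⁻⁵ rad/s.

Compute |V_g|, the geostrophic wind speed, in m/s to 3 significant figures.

Coriolis parameter at 67°S:
f = 2Ω sin φ = 2 × 7.29×10⁻⁵ × sin 67° = 1.34×10⁻⁴ s⁻¹
In the Southern Hemisphere f is negative: f = −1.34×10⁻⁴ s⁻¹.
Component geostrophic relations (x east, y north):
u_g = −(1/(fρ)) ∂P/∂y,  v_g = (1/(fρ)) ∂P/∂x
u_g = −(1.2×10⁻³)/(−1.34×10⁻⁴ × 1.18) = 7.58 m/s;  v_g = (−3.2×10⁻³)/(−1.34×10⁻⁴ × 1.18) = 20.2 m/s
|V_g| = √(u_g² + v_g²) = 21.6 m/s

21.6 m/s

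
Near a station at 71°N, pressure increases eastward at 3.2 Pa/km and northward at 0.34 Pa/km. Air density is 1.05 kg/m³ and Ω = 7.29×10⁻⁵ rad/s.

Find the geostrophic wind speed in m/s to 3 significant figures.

22.2 m/s

Coriolis parameter at 71°N:
f = 2Ω sin φ = 2 × 7.29×10⁻⁵ × sin 71° = 1.38×10⁻⁴ s⁻¹
Component geostrophic relations (x east, y north):
u_g = −(1/(fρ)) ∂P/∂y,  v_g = (1/(fρ)) ∂P/∂x
u_g = −(0.34×10⁻³)/(1.38×10⁻⁴ × 1.05) = −2.35 m/s;  v_g = (3.2×10⁻³)/(1.38×10⁻⁴ × 1.05) = 22.1 m/s
|V_g| = √(u_g² + v_g²) = 22.2 m/s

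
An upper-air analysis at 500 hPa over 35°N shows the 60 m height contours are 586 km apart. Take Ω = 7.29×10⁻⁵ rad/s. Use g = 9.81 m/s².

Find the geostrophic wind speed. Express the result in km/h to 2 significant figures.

Coriolis parameter at 35°N:
f = 2Ω sin φ = 2 × 7.29×10⁻⁵ × sin 35° = 8.36×10⁻⁵ s⁻¹
Height gradient: |∂Z/∂n| = 60 m / 586000 m = 1.02×10⁻⁴
On a pressure surface, geostrophic balance gives V_g = (g/f)|∂Z/∂n|:
V_g = 9.81 × 1.02×10⁻⁴ / 8.36×10⁻⁵ = 12.0 m/s
Converting: 12.0 m/s × 3.6 = 43 km/h

43 km/h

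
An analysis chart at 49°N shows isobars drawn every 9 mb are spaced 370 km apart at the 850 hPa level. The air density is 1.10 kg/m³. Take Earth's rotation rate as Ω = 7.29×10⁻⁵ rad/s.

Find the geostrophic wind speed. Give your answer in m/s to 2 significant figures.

Coriolis parameter at 49°N:
f = 2Ω sin φ = 2 × 7.29×10⁻⁵ × sin 49° = 1.10×10⁻⁴ s⁻¹
Pressure gradient: |∂P/∂n| = 900 Pa / 370000 m = 2.43×10⁻³ Pa/m
Geostrophic balance (pressure-gradient force = Coriolis force):
V_g = (1/(fρ)) |∂P/∂n| = 2.43×10⁻³ / (1.10×10⁻⁴ × 1.10) = 20.1 m/s

20 m/s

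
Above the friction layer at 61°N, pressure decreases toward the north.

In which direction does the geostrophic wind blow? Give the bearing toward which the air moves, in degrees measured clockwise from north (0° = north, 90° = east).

The pressure-gradient force points toward the north (bearing 000°).
Geostrophic balance: in the Northern Hemisphere the Coriolis force deflects motion to the right, so the geostrophic wind blows 90° to the right of the pressure-gradient force (low pressure on the left).
Rotating 000° by 90° clockwise gives 090° — the wind blows toward the east.

090°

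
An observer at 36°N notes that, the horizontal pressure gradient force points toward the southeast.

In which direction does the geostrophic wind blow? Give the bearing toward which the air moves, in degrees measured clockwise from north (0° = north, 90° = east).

225°

The pressure-gradient force points toward the southeast (bearing 135°).
Geostrophic balance: in the Northern Hemisphere the Coriolis force deflects motion to the right, so the geostrophic wind blows 90° to the right of the pressure-gradient force (low pressure on the left).
Rotating 135° by 90° clockwise gives 225° — the wind blows toward the southwest.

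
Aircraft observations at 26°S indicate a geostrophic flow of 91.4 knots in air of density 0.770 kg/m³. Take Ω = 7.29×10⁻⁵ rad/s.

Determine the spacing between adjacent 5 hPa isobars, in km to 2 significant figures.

220 km

Coriolis parameter at 26°S:
f = 2Ω sin φ = 2 × 7.29×10⁻⁵ × sin 26° = 6.39×10⁻⁵ s⁻¹
Wind speed in SI: 91.4 knots = 47.0 m/s
Geostrophic balance rearranged: |∂P/∂n| = f ρ V_g
|∂P/∂n| = 6.39×10⁻⁵ × 0.770 × 47.0 = 2.31×10⁻³ Pa/m
Isobar spacing: Δn = ΔP/|∂P/∂n| = 500 Pa / 2.31×10⁻³ Pa/m = 216071 m ≈ 220 km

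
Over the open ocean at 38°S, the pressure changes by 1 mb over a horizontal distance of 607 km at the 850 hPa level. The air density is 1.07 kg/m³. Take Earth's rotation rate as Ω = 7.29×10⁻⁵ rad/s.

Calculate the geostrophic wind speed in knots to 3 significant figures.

3.33 knots

Coriolis parameter at 38°S:
f = 2Ω sin φ = 2 × 7.29×10⁻⁵ × sin 38° = 8.98×10⁻⁵ s⁻¹
Pressure gradient: |∂P/∂n| = 100 Pa / 607000 m = 1.65×10⁻⁴ Pa/m
Geostrophic balance (pressure-gradient force = Coriolis force):
V_g = (1/(fρ)) |∂P/∂n| = 1.65×10⁻⁴ / (8.98×10⁻⁵ × 1.07) = 1.72 m/s
Converting: 1.72 m/s × 1.944 = 3.33 knots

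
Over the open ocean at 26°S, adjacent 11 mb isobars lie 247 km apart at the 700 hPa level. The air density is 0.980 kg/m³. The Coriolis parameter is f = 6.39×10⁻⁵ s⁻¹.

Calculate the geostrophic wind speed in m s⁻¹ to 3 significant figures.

71.1 m s⁻¹

Pressure gradient: |∂P/∂n| = 1100 Pa / 247000 m = 4.45×10⁻³ Pa/m
Geostrophic balance (pressure-gradient force = Coriolis force):
V_g = (1/(fρ)) |∂P/∂n| = 4.45×10⁻³ / (6.39×10⁻⁵ × 0.980) = 71.1 m/s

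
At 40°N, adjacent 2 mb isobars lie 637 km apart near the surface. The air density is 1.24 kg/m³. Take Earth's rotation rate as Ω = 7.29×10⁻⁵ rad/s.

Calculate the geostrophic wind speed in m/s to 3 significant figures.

2.70 m/s

Coriolis parameter at 40°N:
f = 2Ω sin φ = 2 × 7.29×10⁻⁵ × sin 40° = 9.37×10⁻⁵ s⁻¹
Pressure gradient: |∂P/∂n| = 200 Pa / 637000 m = 3.14×10⁻⁴ Pa/m
Geostrophic balance (pressure-gradient force = Coriolis force):
V_g = (1/(fρ)) |∂P/∂n| = 3.14×10⁻⁴ / (9.37×10⁻⁵ × 1.24) = 2.70 m/s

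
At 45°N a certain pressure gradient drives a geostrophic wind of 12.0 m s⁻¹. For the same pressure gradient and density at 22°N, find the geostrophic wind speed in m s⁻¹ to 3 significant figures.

22.7 m s⁻¹

With the same pressure gradient and density, V_g ∝ 1/f ∝ 1/sin φ.
V₂ = V₁ · sin φ₁ / sin φ₂ = 12.0 × sin 45° / sin 22°
V₂ = 12.0 × 0.7071/0.3746 = 22.7 m s⁻¹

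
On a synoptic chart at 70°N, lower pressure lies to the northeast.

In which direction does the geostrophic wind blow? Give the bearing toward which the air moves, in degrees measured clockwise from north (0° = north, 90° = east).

The pressure-gradient force points toward the northeast (bearing 045°).
Geostrophic balance: in the Northern Hemisphere the Coriolis force deflects motion to the right, so the geostrophic wind blows 90° to the right of the pressure-gradient force (low pressure on the left).
Rotating 045° by 90° clockwise gives 135° — the wind blows toward the southeast.

135°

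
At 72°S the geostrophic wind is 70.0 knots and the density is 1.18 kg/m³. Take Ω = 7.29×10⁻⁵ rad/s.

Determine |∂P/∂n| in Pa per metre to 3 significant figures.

Coriolis parameter at 72°S:
f = 2Ω sin φ = 2 × 7.29×10⁻⁵ × sin 72° = 1.39×10⁻⁴ s⁻¹
Wind speed in SI: 70.0 knots = 36.0 m/s
Geostrophic balance rearranged: |∂P/∂n| = f ρ V_g
|∂P/∂n| = 1.39×10⁻⁴ × 1.18 × 36.0 = 5.89×10⁻³ Pa/m

5.89×10⁻³ Pa/m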